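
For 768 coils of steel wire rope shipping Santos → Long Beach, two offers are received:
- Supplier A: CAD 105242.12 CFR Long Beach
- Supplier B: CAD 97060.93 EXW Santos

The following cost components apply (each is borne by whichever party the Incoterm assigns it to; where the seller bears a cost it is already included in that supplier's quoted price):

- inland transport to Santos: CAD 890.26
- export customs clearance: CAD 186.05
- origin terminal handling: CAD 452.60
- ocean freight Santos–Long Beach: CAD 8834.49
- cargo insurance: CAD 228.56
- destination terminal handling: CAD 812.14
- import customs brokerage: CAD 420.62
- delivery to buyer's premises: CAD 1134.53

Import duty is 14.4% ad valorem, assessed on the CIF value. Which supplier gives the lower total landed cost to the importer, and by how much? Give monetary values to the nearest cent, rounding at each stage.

Supplier A (CFR):
CIF value = CFR price + insurance = 105242.12 + 228.56 = 105470.68
Import duty = 105470.68 × 14.4% = 15187.78
Buyer bears (A): 228.56 + 812.14 + 420.62 + 1134.53 = 2595.85
Landed cost (A) = invoice 105242.12 + 2595.85 + duty 15187.78 = 123025.75
Supplier B (EXW):
CIF value = EXW price + inland to port + export clearance + origin terminal + freight + insurance = 97060.93 + 890.26 + 186.05 + 452.60 + 8834.49 + 228.56 = 107652.89
Import duty = 107652.89 × 14.4% = 15502.02
Buyer bears (B): 890.26 + 186.05 + 452.60 + 8834.49 + 228.56 + 812.14 + 420.62 + 1134.53 = 12959.25
Landed cost (B) = invoice 97060.93 + 12959.25 + duty 15502.02 = 125522.20
Difference = |123025.75 − 125522.20| = 2496.45

Supplier A is cheaper by CAD 2496.45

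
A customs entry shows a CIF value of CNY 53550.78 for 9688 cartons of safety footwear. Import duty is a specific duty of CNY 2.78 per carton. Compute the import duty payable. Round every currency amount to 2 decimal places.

Import duty: CNY 26932.64

Import duty = 9688 × 2.78 = 26932.64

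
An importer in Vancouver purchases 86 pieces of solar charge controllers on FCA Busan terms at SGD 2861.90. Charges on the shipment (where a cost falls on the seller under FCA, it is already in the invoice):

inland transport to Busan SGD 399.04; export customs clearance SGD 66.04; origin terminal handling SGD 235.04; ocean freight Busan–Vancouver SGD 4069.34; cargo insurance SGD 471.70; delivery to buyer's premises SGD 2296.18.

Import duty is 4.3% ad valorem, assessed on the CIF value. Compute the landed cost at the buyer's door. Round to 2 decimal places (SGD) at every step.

Total landed cost: SGD 10262.59

FCA: the seller delivers export-cleared goods to the carrier; the buyer bears costs from that point.
Already in the invoice (seller's account under FCA): inland to port, export clearance — exclude.
CIF value = FCA price + origin terminal + freight + insurance = 2861.90 + 235.04 + 4069.34 + 471.70 = 7637.98
Import duty = 7637.98 × 4.3% = 328.43
Buyer bears: origin terminal 235.04 + freight 4069.34 + insurance 471.70 + delivery 2296.18 + duty 328.43 = 7400.69
Landed cost = invoice 2861.90 + 7400.69 = 10262.59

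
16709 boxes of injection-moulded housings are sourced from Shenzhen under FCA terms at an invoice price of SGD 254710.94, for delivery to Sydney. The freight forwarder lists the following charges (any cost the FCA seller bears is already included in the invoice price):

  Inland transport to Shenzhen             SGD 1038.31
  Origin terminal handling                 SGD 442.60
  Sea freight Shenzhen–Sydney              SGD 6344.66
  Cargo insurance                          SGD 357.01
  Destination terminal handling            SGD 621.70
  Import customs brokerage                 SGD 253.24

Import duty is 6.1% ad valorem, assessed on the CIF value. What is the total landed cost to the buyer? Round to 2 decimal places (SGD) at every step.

FCA: the seller delivers export-cleared goods to the carrier; the buyer bears costs from that point.
Already in the invoice (seller's account under FCA): inland to port — exclude.
CIF value = FCA price + origin terminal + freight + insurance = 254710.94 + 442.60 + 6344.66 + 357.01 = 261855.21
Import duty = 261855.21 × 6.1% = 15973.17
Buyer bears: origin terminal 442.60 + freight 6344.66 + insurance 357.01 + destination terminal 621.70 + brokerage 253.24 + duty 15973.17 = 23992.38
Landed cost = invoice 254710.94 + 23992.38 = 278703.32

Total landed cost: SGD 278703.32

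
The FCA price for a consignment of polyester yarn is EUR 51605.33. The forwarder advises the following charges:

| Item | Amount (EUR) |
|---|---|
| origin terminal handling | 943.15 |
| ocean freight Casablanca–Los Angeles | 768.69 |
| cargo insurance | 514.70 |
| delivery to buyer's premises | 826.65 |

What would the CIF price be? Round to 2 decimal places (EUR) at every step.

Not relevant to the conversion: delivery — on the buyer under both terms; not part of either seller's price.
From FCA to CIF, the seller additionally bears: origin terminal, freight, insurance.
CIF price = 51605.33 + 943.15 + 768.69 + 514.70 = 53831.87

CIF price: EUR 53831.87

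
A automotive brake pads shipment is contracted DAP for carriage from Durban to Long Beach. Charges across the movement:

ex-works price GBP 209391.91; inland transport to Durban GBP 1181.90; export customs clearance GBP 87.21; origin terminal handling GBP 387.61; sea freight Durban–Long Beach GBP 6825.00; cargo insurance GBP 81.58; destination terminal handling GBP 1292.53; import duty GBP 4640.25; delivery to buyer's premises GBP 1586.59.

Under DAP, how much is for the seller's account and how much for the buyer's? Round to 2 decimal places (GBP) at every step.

DAP: the seller bears all costs to the named destination except import duty and clearance.
Seller's account: goods 209391.91 + inland to port 1181.90 + export clearance 87.21 + origin terminal 387.61 + freight 6825.00 + insurance 81.58 + destination terminal 1292.53 + delivery 1586.59 = 220834.33
Buyer's account: duty 4640.25 = 4640.25

Seller: GBP 220834.33; buyer: GBP 4640.25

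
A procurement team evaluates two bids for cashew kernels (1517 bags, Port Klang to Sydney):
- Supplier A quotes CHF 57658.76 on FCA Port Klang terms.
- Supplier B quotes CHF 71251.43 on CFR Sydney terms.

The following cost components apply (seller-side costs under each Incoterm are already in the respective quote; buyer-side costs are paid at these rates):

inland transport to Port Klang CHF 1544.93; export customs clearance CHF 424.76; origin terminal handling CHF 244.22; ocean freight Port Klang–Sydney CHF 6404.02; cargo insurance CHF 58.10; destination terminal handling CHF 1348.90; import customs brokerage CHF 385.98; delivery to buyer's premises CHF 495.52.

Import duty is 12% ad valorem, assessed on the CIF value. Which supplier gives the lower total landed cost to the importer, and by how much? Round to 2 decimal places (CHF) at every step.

Supplier A is cheaper by CHF 7777.76

Supplier A (FCA):
CIF value = FCA price + origin terminal + freight + insurance = 57658.76 + 244.22 + 6404.02 + 58.10 = 64365.10
Import duty = 64365.10 × 12% = 7723.81
Buyer bears (A): 244.22 + 6404.02 + 58.10 + 1348.90 + 385.98 + 495.52 = 8936.74
Landed cost (A) = invoice 57658.76 + 8936.74 + duty 7723.81 = 74319.31
Supplier B (CFR):
CIF value = CFR price + insurance = 71251.43 + 58.10 = 71309.53
Import duty = 71309.53 × 12% = 8557.14
Buyer bears (B): 58.10 + 1348.90 + 385.98 + 495.52 = 2288.50
Landed cost (B) = invoice 71251.43 + 2288.50 + duty 8557.14 = 82097.07
Difference = |74319.31 − 82097.07| = 7777.76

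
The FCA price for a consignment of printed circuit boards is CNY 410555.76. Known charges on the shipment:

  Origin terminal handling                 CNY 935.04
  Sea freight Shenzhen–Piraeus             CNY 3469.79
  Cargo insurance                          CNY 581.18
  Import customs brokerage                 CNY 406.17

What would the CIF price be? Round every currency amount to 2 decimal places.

CIF price: CNY 415541.77

Not relevant to the conversion: brokerage — on the buyer under both terms; not part of either seller's price.
From FCA to CIF, the seller additionally bears: origin terminal, freight, insurance.
CIF price = 410555.76 + 935.04 + 3469.79 + 581.18 = 415541.77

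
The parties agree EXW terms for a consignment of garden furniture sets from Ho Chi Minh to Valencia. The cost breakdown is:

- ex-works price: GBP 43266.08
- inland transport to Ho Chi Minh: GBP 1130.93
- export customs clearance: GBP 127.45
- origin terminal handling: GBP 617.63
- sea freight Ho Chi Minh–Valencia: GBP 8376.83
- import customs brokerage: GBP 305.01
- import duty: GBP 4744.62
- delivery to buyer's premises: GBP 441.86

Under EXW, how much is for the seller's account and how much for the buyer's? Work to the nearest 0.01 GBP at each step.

Seller: GBP 43266.08; buyer: GBP 15744.33

EXW: the seller makes goods available at their premises; the buyer bears all onward costs.
Seller's account: goods 43266.08 = 43266.08
Buyer's account: inland to port 1130.93 + export clearance 127.45 + origin terminal 617.63 + freight 8376.83 + brokerage 305.01 + duty 4744.62 + delivery 441.86 = 15744.33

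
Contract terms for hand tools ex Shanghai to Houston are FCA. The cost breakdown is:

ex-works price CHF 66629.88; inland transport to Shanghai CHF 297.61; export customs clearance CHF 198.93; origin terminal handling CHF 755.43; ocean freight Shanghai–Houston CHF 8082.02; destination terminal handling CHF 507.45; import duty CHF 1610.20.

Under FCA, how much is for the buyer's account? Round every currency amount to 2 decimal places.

FCA: the seller delivers export-cleared goods to the carrier; the buyer bears costs from that point.
Seller's account: goods 66629.88 + inland to port 297.61 + export clearance 198.93 = 67126.42
Buyer's account: origin terminal 755.43 + freight 8082.02 + destination terminal 507.45 + duty 1610.20 = 10955.10

Buyer's account: CHF 10955.10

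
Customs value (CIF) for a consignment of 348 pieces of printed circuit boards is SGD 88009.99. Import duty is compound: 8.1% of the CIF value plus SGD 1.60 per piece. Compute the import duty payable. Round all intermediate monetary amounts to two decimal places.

Import duty: SGD 7685.61

Ad valorem component: 88009.99 × 8.1% = 7128.81
Specific component: 348 × 1.60 = 556.80
Import duty = 7128.81 + 556.80 = 7685.61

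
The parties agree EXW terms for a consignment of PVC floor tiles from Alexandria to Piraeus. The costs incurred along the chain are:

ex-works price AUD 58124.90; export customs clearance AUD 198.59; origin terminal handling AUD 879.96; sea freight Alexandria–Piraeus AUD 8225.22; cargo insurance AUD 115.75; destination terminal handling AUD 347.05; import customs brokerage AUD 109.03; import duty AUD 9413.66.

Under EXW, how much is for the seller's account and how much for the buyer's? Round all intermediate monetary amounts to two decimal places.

Seller: AUD 58124.90; buyer: AUD 19289.26

EXW: the seller makes goods available at their premises; the buyer bears all onward costs.
Seller's account: goods 58124.90 = 58124.90
Buyer's account: export clearance 198.59 + origin terminal 879.96 + freight 8225.22 + insurance 115.75 + destination terminal 347.05 + brokerage 109.03 + duty 9413.66 = 19289.26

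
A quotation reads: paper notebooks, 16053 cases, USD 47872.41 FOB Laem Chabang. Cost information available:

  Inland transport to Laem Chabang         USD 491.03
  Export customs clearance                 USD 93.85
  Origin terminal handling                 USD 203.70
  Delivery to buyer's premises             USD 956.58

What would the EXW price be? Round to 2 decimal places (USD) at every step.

Not relevant to the conversion: delivery — on the buyer under both terms; not part of either seller's price.
From FOB to EXW, the seller no longer bears: inland to port, export clearance, origin terminal.
EXW price = 47872.41 − 491.03 − 93.85 − 203.70 = 47083.83

EXW price: USD 47083.83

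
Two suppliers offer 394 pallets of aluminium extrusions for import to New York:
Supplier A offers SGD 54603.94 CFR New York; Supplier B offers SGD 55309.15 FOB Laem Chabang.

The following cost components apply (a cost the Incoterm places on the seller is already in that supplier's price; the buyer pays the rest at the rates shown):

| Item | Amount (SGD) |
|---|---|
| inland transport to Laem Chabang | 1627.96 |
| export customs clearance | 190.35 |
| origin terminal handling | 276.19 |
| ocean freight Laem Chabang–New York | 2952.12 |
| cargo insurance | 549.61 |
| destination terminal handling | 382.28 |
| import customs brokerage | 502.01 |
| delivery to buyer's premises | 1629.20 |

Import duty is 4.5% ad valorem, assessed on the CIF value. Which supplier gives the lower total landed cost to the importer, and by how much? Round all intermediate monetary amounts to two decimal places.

Supplier A (CFR):
CIF value = CFR price + insurance = 54603.94 + 549.61 = 55153.55
Import duty = 55153.55 × 4.5% = 2481.91
Buyer bears (A): 549.61 + 382.28 + 502.01 + 1629.20 = 3063.10
Landed cost (A) = invoice 54603.94 + 3063.10 + duty 2481.91 = 60148.95
Supplier B (FOB):
CIF value = FOB price + freight + insurance = 55309.15 + 2952.12 + 549.61 = 58810.88
Import duty = 58810.88 × 4.5% = 2646.49
Buyer bears (B): 2952.12 + 549.61 + 382.28 + 502.01 + 1629.20 = 6015.22
Landed cost (B) = invoice 55309.15 + 6015.22 + duty 2646.49 = 63970.86
Difference = |60148.95 − 63970.86| = 3821.91

Supplier A is cheaper by SGD 3821.91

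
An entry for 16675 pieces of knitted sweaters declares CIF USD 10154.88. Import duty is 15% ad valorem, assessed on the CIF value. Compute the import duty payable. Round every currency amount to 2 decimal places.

Import duty: USD 1523.23

Import duty = 10154.88 × 15% = 1523.23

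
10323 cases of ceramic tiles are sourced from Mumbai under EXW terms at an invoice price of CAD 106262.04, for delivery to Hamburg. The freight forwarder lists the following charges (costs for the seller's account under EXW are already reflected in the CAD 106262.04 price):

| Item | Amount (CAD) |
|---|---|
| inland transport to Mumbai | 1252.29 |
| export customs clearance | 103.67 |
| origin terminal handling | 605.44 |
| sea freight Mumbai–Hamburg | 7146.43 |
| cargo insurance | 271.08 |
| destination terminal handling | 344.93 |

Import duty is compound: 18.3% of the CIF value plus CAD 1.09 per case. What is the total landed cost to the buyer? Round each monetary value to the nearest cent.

Total landed cost: CAD 148400.24

EXW: the seller makes goods available at their premises; the buyer bears all onward costs.
CIF value = EXW price + inland to port + export clearance + origin terminal + freight + insurance = 106262.04 + 1252.29 + 103.67 + 605.44 + 7146.43 + 271.08 = 115640.95
Ad valorem component: 115640.95 × 18.3% = 21162.29
Specific component: 10323 × 1.09 = 11252.07
Import duty = 21162.29 + 11252.07 = 32414.36
Buyer bears: inland to port 1252.29 + export clearance 103.67 + origin terminal 605.44 + freight 7146.43 + insurance 271.08 + destination terminal 344.93 + duty 32414.36 = 42138.20
Landed cost = invoice 106262.04 + 42138.20 = 148400.24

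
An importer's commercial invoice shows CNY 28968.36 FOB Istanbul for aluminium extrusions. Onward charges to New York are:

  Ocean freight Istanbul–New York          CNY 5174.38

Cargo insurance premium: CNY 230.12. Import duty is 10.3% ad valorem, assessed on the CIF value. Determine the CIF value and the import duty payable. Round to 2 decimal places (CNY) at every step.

CIF = FOB price + freight + insurance
CIF = 28968.36 + 5174.38 + 230.12 = 34372.86
Import duty = 34372.86 × 10.3% = 3540.40

CIF value: CNY 34372.86; import duty: CNY 3540.40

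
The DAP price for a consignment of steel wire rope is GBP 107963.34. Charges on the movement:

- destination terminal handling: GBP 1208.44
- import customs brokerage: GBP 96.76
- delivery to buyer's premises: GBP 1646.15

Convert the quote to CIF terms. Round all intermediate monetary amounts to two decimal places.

Not relevant to the conversion: brokerage — on the buyer under both terms; not part of either seller's price.
From DAP to CIF, the seller no longer bears: destination terminal, delivery.
CIF price = 107963.34 − 1208.44 − 1646.15 = 105108.75

CIF price: GBP 105108.75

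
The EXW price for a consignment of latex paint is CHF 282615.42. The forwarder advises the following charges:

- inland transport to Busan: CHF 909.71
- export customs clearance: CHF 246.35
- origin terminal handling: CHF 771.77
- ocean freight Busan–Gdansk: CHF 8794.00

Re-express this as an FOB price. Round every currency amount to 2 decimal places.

FOB price: CHF 284543.25

Not relevant to the conversion: freight — on the buyer under both terms; not part of either seller's price.
From EXW to FOB, the seller additionally bears: inland to port, export clearance, origin terminal.
FOB price = 282615.42 + 909.71 + 246.35 + 771.77 = 284543.25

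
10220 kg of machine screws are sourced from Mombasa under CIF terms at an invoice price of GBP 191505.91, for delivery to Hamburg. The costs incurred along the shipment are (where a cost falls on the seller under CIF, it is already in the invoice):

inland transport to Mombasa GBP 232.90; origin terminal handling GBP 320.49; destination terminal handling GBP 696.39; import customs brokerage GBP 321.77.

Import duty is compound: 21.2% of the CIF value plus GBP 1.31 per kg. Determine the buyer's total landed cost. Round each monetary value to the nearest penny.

Total landed cost: GBP 246511.52

CIF: the seller pays costs through ocean freight and marine insurance to the destination port.
Already in the invoice (seller's account under CIF): inland to port, origin terminal — exclude.
The CIF price already equals the CIF value: 191505.91
Ad valorem component: 191505.91 × 21.2% = 40599.25
Specific component: 10220 × 1.31 = 13388.20
Import duty = 40599.25 + 13388.20 = 53987.45
Buyer bears: destination terminal 696.39 + brokerage 321.77 + duty 53987.45 = 55005.61
Landed cost = invoice 191505.91 + 55005.61 = 246511.52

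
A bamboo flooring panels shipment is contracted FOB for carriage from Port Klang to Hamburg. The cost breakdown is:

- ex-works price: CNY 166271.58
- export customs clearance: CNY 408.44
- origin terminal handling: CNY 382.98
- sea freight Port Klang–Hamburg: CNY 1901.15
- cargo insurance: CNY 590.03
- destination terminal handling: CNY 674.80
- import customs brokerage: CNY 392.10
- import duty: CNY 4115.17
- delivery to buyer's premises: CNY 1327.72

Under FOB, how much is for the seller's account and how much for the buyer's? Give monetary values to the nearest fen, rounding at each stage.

FOB: the seller bears costs until goods are on board at the origin port; the buyer bears freight, insurance and all costs thereafter.
Seller's account: goods 166271.58 + export clearance 408.44 + origin terminal 382.98 = 167063.00
Buyer's account: freight 1901.15 + insurance 590.03 + destination terminal 674.80 + brokerage 392.10 + duty 4115.17 + delivery 1327.72 = 9000.97

Seller: CNY 167063.00; buyer: CNY 9000.97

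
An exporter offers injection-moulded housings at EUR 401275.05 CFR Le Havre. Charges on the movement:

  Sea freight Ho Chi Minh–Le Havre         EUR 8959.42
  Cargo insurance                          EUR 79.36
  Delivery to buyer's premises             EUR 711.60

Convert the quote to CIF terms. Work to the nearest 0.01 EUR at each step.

Not relevant to the conversion: freight — on the seller under both CFR and CIF; already in the CFR price and stays in the CIF price. delivery — on the buyer under both terms; not part of either seller's price.
From CFR to CIF, the seller additionally bears: insurance.
CIF price = 401275.05 + 79.36 = 401354.41

CIF price: EUR 401354.41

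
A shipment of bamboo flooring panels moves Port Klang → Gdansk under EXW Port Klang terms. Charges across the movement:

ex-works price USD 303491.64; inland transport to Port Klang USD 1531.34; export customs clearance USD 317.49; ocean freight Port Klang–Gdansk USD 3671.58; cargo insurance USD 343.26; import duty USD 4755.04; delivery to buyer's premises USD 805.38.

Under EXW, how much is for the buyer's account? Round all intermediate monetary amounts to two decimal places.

Buyer's account: USD 11424.09

EXW: the seller makes goods available at their premises; the buyer bears all onward costs.
Seller's account: goods 303491.64 = 303491.64
Buyer's account: inland to port 1531.34 + export clearance 317.49 + freight 3671.58 + insurance 343.26 + duty 4755.04 + delivery 805.38 = 11424.09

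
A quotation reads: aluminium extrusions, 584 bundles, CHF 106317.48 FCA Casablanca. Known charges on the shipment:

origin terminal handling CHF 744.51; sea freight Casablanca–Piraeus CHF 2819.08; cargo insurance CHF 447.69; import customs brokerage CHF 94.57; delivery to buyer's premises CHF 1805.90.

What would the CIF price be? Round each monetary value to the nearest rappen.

Not relevant to the conversion: delivery, brokerage — on the buyer under both terms; not part of either seller's price.
From FCA to CIF, the seller additionally bears: origin terminal, freight, insurance.
CIF price = 106317.48 + 744.51 + 2819.08 + 447.69 = 110328.76

CIF price: CHF 110328.76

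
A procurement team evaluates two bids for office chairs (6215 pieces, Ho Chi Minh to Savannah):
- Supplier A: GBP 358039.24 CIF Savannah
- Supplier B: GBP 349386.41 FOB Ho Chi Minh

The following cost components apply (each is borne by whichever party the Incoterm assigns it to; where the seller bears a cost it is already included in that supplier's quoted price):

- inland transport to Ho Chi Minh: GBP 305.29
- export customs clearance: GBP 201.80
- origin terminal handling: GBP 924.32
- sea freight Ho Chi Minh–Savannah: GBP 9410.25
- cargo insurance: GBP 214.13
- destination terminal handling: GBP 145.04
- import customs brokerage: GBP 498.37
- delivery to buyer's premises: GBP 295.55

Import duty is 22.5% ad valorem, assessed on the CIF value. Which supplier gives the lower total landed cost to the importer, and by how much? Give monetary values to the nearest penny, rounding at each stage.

Supplier A (CIF):
The CIF price already equals the CIF value: 358039.24
Import duty = 358039.24 × 22.5% = 80558.83
Buyer bears (A): 145.04 + 498.37 + 295.55 = 938.96
Landed cost (A) = invoice 358039.24 + 938.96 + duty 80558.83 = 439537.03
Supplier B (FOB):
CIF value = FOB price + freight + insurance = 349386.41 + 9410.25 + 214.13 = 359010.79
Import duty = 359010.79 × 22.5% = 80777.43
Buyer bears (B): 9410.25 + 214.13 + 145.04 + 498.37 + 295.55 = 10563.34
Landed cost (B) = invoice 349386.41 + 10563.34 + duty 80777.43 = 440727.18
Difference = |439537.03 − 440727.18| = 1190.15

Supplier A is cheaper by GBP 1190.15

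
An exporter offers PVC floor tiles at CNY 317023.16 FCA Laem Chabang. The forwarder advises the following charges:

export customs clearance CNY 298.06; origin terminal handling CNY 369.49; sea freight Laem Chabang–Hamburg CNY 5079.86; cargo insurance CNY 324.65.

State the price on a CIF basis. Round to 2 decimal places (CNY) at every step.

Not relevant to the conversion: export clearance — on the seller under both FCA and CIF; already in the FCA price and stays in the CIF price.
From FCA to CIF, the seller additionally bears: origin terminal, freight, insurance.
CIF price = 317023.16 + 369.49 + 5079.86 + 324.65 = 322797.16

CIF price: CNY 322797.16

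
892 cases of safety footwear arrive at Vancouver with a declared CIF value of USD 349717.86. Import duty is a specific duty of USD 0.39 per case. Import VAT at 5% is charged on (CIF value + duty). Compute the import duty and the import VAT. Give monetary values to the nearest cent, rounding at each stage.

Import duty = 892 × 0.39 = 347.88
VAT base = CIF + duty = 349717.86 + 347.88 = 350065.74
Import VAT = 350065.74 × 5% = 17503.29

Import duty: USD 347.88; import VAT: USD 17503.29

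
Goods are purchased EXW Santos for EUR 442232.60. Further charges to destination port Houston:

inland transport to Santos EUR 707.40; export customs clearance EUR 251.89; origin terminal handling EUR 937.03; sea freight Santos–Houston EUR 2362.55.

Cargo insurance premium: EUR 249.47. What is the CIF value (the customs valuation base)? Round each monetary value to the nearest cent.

CIF value: EUR 446740.94

CIF = EXW price + pre-shipment costs + freight + insurance
CIF = 442232.60 + 707.40 + 251.89 + 937.03 + 2362.55 + 249.47 = 446740.94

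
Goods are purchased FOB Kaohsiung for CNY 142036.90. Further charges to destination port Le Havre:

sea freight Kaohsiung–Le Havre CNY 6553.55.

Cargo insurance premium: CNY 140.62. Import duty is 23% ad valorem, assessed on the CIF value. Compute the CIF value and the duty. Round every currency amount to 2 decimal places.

CIF value: CNY 148731.07; import duty: CNY 34208.15

CIF = FOB price + freight + insurance
CIF = 142036.90 + 6553.55 + 140.62 = 148731.07
Import duty = 148731.07 × 23% = 34208.15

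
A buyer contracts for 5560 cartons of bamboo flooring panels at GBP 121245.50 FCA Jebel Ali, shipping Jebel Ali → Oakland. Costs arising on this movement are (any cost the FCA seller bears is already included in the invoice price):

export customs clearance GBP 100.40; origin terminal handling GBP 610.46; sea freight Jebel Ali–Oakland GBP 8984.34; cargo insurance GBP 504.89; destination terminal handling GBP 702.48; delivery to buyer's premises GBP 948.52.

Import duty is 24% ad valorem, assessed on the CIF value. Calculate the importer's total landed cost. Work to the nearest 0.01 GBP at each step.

FCA: the seller delivers export-cleared goods to the carrier; the buyer bears costs from that point.
Already in the invoice (seller's account under FCA): export clearance — exclude.
CIF value = FCA price + origin terminal + freight + insurance = 121245.50 + 610.46 + 8984.34 + 504.89 = 131345.19
Import duty = 131345.19 × 24% = 31522.85
Buyer bears: origin terminal 610.46 + freight 8984.34 + insurance 504.89 + destination terminal 702.48 + delivery 948.52 + duty 31522.85 = 43273.54
Landed cost = invoice 121245.50 + 43273.54 = 164519.04

Total landed cost: GBP 164519.04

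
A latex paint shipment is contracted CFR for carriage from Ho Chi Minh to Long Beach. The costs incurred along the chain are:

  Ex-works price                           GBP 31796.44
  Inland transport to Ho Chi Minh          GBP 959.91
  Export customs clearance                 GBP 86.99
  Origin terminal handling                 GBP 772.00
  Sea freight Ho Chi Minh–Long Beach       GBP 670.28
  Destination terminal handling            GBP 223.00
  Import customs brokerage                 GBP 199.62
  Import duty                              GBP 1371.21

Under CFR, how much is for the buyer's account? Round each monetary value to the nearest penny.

CFR: the seller pays costs through ocean freight to the destination port, but not insurance.
Seller's account: goods 31796.44 + inland to port 959.91 + export clearance 86.99 + origin terminal 772.00 + freight 670.28 = 34285.62
Buyer's account: destination terminal 223.00 + brokerage 199.62 + duty 1371.21 = 1793.83

Buyer's account: GBP 1793.83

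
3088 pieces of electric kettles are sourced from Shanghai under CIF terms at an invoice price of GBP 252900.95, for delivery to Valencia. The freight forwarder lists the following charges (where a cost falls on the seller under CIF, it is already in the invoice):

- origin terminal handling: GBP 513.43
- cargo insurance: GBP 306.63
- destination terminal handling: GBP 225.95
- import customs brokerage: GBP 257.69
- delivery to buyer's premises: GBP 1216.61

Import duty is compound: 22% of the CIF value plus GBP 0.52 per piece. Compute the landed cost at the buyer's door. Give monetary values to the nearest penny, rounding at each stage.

CIF: the seller pays costs through ocean freight and marine insurance to the destination port.
Already in the invoice (seller's account under CIF): origin terminal, insurance — exclude.
The CIF price already equals the CIF value: 252900.95
Ad valorem component: 252900.95 × 22% = 55638.21
Specific component: 3088 × 0.52 = 1605.76
Import duty = 55638.21 + 1605.76 = 57243.97
Buyer bears: destination terminal 225.95 + brokerage 257.69 + delivery 1216.61 + duty 57243.97 = 58944.22
Landed cost = invoice 252900.95 + 58944.22 = 311845.17

Total landed cost: GBP 311845.17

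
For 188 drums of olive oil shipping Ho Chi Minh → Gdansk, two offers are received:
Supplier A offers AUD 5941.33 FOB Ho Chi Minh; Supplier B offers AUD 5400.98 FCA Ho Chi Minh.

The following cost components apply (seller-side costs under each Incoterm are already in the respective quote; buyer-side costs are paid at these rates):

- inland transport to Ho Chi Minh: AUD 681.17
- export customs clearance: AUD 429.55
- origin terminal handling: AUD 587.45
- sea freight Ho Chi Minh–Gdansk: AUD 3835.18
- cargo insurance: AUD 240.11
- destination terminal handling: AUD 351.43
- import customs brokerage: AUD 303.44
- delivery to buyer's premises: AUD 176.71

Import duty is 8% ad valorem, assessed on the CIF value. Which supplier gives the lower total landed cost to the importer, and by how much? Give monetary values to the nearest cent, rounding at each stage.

Supplier A is cheaper by AUD 50.87

Supplier A (FOB):
CIF value = FOB price + freight + insurance = 5941.33 + 3835.18 + 240.11 = 10016.62
Import duty = 10016.62 × 8% = 801.33
Buyer bears (A): 3835.18 + 240.11 + 351.43 + 303.44 + 176.71 = 4906.87
Landed cost (A) = invoice 5941.33 + 4906.87 + duty 801.33 = 11649.53
Supplier B (FCA):
CIF value = FCA price + origin terminal + freight + insurance = 5400.98 + 587.45 + 3835.18 + 240.11 = 10063.72
Import duty = 10063.72 × 8% = 805.10
Buyer bears (B): 587.45 + 3835.18 + 240.11 + 351.43 + 303.44 + 176.71 = 5494.32
Landed cost (B) = invoice 5400.98 + 5494.32 + duty 805.10 = 11700.40
Difference = |11649.53 − 11700.40| = 50.87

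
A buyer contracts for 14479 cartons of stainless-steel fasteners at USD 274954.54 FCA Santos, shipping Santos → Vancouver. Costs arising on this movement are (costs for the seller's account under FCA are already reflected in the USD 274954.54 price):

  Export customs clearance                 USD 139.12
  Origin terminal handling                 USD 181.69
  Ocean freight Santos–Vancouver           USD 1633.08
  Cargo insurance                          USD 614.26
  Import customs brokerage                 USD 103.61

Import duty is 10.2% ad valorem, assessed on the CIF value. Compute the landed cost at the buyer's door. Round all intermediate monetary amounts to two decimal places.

Total landed cost: USD 305780.30

FCA: the seller delivers export-cleared goods to the carrier; the buyer bears costs from that point.
Already in the invoice (seller's account under FCA): export clearance — exclude.
CIF value = FCA price + origin terminal + freight + insurance = 274954.54 + 181.69 + 1633.08 + 614.26 = 277383.57
Import duty = 277383.57 × 10.2% = 28293.12
Buyer bears: origin terminal 181.69 + freight 1633.08 + insurance 614.26 + brokerage 103.61 + duty 28293.12 = 30825.76
Landed cost = invoice 274954.54 + 30825.76 = 305780.30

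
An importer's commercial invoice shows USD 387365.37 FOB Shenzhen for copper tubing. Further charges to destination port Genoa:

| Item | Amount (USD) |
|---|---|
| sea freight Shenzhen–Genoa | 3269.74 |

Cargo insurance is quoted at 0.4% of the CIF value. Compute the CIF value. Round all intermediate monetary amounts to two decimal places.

CIF value: USD 392203.93

Let C be the CIF value. C = FOB price + freight + 0.4% × C
C − 0.4% × C = 387365.37 + 3269.74
0.996 × C = 390635.11
C = 390635.11 / 0.996 = 392203.93
Insurance premium = 0.4% × 392203.93 = 1568.82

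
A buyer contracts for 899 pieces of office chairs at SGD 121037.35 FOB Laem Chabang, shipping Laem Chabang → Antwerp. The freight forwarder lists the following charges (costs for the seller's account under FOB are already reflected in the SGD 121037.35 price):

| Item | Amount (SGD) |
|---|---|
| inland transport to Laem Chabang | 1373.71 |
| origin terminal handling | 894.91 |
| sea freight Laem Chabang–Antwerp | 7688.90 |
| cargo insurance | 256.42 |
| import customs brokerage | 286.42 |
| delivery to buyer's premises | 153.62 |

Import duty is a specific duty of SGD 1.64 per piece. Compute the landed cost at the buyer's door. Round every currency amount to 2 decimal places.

Total landed cost: SGD 130897.07

FOB: the seller bears costs until goods are on board at the origin port; the buyer bears freight, insurance and all costs thereafter.
Already in the invoice (seller's account under FOB): inland to port, origin terminal — exclude.
CIF value = FOB price + freight + insurance = 121037.35 + 7688.90 + 256.42 = 128982.67
Import duty = 899 × 1.64 = 1474.36
Buyer bears: freight 7688.90 + insurance 256.42 + brokerage 286.42 + delivery 153.62 + duty 1474.36 = 9859.72
Landed cost = invoice 121037.35 + 9859.72 = 130897.07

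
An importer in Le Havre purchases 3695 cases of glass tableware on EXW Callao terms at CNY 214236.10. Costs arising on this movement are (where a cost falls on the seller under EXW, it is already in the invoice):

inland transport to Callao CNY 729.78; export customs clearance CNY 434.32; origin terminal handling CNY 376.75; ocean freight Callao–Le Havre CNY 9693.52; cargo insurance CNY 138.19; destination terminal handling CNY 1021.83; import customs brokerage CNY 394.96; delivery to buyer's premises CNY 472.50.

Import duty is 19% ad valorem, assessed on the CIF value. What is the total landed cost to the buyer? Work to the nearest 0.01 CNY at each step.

EXW: the seller makes goods available at their premises; the buyer bears all onward costs.
CIF value = EXW price + inland to port + export clearance + origin terminal + freight + insurance = 214236.10 + 729.78 + 434.32 + 376.75 + 9693.52 + 138.19 = 225608.66
Import duty = 225608.66 × 19% = 42865.65
Buyer bears: inland to port 729.78 + export clearance 434.32 + origin terminal 376.75 + freight 9693.52 + insurance 138.19 + destination terminal 1021.83 + brokerage 394.96 + delivery 472.50 + duty 42865.65 = 56127.50
Landed cost = invoice 214236.10 + 56127.50 = 270363.60

Total landed cost: CNY 270363.60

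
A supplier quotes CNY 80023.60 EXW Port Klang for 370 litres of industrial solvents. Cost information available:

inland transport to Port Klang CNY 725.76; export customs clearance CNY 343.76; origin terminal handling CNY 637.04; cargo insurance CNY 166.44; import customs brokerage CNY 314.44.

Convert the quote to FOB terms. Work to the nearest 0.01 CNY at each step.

FOB price: CNY 81730.16

Not relevant to the conversion: brokerage, insurance — on the buyer under both terms; not part of either seller's price.
From EXW to FOB, the seller additionally bears: inland to port, export clearance, origin terminal.
FOB price = 80023.60 + 725.76 + 343.76 + 637.04 = 81730.16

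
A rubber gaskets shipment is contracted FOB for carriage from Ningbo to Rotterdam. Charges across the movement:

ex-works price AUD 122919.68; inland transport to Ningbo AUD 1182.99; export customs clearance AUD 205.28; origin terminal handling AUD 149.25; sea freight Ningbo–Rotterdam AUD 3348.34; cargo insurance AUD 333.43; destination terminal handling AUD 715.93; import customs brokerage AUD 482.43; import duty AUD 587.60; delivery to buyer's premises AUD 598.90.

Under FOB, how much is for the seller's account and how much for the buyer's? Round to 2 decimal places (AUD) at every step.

Seller: AUD 124457.20; buyer: AUD 6066.63

FOB: the seller bears costs until goods are on board at the origin port; the buyer bears freight, insurance and all costs thereafter.
Seller's account: goods 122919.68 + inland to port 1182.99 + export clearance 205.28 + origin terminal 149.25 = 124457.20
Buyer's account: freight 3348.34 + insurance 333.43 + destination terminal 715.93 + brokerage 482.43 + duty 587.60 + delivery 598.90 = 6066.63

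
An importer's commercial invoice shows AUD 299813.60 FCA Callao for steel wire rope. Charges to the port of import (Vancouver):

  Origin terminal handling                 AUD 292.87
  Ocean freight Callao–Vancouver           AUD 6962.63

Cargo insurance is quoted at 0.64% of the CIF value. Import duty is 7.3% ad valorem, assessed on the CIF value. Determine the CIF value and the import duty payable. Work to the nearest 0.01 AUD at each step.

Let C be the CIF value. C = FCA price + pre-shipment costs + freight + 0.64% × C
C − 0.64% × C = 299813.60 + 292.87 + 6962.63
0.9936 × C = 307069.10
C = 307069.10 / 0.9936 = 309047.00
Insurance premium = 0.64% × 309047.00 = 1977.90
Import duty = 309047.00 × 7.3% = 22560.43

CIF value: AUD 309047.00; import duty: AUD 22560.43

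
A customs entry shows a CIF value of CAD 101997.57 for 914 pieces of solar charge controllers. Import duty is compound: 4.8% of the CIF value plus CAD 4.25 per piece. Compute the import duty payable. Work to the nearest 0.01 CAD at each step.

Import duty: CAD 8780.38

Ad valorem component: 101997.57 × 4.8% = 4895.88
Specific component: 914 × 4.25 = 3884.50
Import duty = 4895.88 + 3884.50 = 8780.38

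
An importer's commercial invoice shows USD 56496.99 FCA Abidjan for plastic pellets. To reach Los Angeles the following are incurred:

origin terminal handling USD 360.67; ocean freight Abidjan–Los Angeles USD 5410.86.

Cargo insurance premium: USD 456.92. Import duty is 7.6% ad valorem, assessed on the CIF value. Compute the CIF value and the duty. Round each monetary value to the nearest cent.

CIF = FCA price + pre-shipment costs + freight + insurance
CIF = 56496.99 + 360.67 + 5410.86 + 456.92 = 62725.44
Import duty = 62725.44 × 7.6% = 4767.13

CIF value: USD 62725.44; import duty: USD 4767.13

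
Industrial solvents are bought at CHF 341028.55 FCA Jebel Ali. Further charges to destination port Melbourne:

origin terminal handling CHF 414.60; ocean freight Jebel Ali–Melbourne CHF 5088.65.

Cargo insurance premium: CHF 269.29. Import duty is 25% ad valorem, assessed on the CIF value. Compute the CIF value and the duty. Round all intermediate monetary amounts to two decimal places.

CIF value: CHF 346801.09; import duty: CHF 86700.27

CIF = FCA price + pre-shipment costs + freight + insurance
CIF = 341028.55 + 414.60 + 5088.65 + 269.29 = 346801.09
Import duty = 346801.09 × 25% = 86700.27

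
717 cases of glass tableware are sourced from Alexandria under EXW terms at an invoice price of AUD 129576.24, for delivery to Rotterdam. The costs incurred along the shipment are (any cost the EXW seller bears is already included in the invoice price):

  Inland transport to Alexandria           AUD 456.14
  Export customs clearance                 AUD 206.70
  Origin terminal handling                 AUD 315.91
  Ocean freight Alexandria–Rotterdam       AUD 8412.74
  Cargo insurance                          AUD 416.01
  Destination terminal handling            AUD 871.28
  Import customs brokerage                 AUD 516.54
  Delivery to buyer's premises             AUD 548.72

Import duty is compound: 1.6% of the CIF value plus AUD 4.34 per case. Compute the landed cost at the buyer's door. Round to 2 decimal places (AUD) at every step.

Total landed cost: AUD 146662.20

EXW: the seller makes goods available at their premises; the buyer bears all onward costs.
CIF value = EXW price + inland to port + export clearance + origin terminal + freight + insurance = 129576.24 + 456.14 + 206.70 + 315.91 + 8412.74 + 416.01 = 139383.74
Ad valorem component: 139383.74 × 1.6% = 2230.14
Specific component: 717 × 4.34 = 3111.78
Import duty = 2230.14 + 3111.78 = 5341.92
Buyer bears: inland to port 456.14 + export clearance 206.70 + origin terminal 315.91 + freight 8412.74 + insurance 416.01 + destination terminal 871.28 + brokerage 516.54 + delivery 548.72 + duty 5341.92 = 17085.96
Landed cost = invoice 129576.24 + 17085.96 = 146662.20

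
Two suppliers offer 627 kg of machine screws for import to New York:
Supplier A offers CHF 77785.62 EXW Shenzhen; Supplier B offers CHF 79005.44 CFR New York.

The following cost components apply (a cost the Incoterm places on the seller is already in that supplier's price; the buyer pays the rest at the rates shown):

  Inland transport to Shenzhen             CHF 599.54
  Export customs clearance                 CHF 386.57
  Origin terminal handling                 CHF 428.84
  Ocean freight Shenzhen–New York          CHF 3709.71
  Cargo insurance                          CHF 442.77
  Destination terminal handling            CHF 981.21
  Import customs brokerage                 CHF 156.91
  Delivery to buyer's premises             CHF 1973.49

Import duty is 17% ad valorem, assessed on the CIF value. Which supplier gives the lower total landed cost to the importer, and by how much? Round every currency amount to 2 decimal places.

Supplier B is cheaper by CHF 4568.66

Supplier A (EXW):
CIF value = EXW price + inland to port + export clearance + origin terminal + freight + insurance = 77785.62 + 599.54 + 386.57 + 428.84 + 3709.71 + 442.77 = 83353.05
Import duty = 83353.05 × 17% = 14170.02
Buyer bears (A): 599.54 + 386.57 + 428.84 + 3709.71 + 442.77 + 981.21 + 156.91 + 1973.49 = 8679.04
Landed cost (A) = invoice 77785.62 + 8679.04 + duty 14170.02 = 100634.68
Supplier B (CFR):
CIF value = CFR price + insurance = 79005.44 + 442.77 = 79448.21
Import duty = 79448.21 × 17% = 13506.20
Buyer bears (B): 442.77 + 981.21 + 156.91 + 1973.49 = 3554.38
Landed cost (B) = invoice 79005.44 + 3554.38 + duty 13506.20 = 96066.02
Difference = |100634.68 − 96066.02| = 4568.66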